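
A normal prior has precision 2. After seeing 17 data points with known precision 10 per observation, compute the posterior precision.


In the conjugate normal model, precisions add:
tau_posterior = tau_prior + n * tau_data
= 2 + 17*10 = 172

172


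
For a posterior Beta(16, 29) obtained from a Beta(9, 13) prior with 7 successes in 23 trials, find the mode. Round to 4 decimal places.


Mode = (alpha - 1) / (alpha + beta - 2)
= 15 / 43
= 0.3488

0.3488


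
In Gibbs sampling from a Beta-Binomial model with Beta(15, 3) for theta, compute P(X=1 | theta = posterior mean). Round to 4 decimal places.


Posterior mean = alpha/(alpha+beta) = 15/18 = 0.8333
P(X=1|theta=mean) = theta = 0.8333

0.8333


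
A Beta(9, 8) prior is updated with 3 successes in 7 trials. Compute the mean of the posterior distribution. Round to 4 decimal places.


After update: Beta(12, 12)
Mean = 12 / (12 + 12) = 12 / 24
= 0.5

0.5


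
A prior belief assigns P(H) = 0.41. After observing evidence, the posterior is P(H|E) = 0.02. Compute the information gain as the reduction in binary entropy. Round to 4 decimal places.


H(prior) = -0.41*log2(0.41) - 0.59*log2(0.59)
= 0.9765
H(post) = -0.02*log2(0.02) - 0.98*log2(0.98)
= 0.1414
IG = 0.9765 - 0.1414 = 0.8351

0.8351


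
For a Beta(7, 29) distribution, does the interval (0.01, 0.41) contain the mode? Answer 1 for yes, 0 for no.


Mode of Beta(a,b) = (a-1)/(a+b-2)
= (7-1)/(7+29-2) = 0.1765
Check: 0.01 <= 0.1765 <= 0.41?
Result: 1

1


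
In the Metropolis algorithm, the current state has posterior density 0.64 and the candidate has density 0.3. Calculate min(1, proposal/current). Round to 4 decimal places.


Ratio = 0.3/0.64 = 0.4688
Acceptance probability = min(1, 0.4688)
= 0.4688

0.4688


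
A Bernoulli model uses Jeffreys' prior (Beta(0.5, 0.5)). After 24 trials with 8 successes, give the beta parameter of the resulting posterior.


Posterior = Beta(prior_alpha + successes, prior_beta + failures)
= Beta(0.5 + 8, 0.5 + 16)
Posterior beta = 0.5 + (n - k) = 0.5 + 16 = 16.5

16.5


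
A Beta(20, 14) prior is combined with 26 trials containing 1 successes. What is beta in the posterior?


In conjugate updating:
beta_posterior = beta_prior + (n - k)
= 14 + (26 - 1)
= 14 + 25 = 39

39


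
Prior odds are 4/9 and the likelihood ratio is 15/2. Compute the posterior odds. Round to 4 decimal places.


Posterior odds = prior odds * likelihood ratio
= (4/9) * (15/2)
= 60 / 18
= 3.3333

3.3333


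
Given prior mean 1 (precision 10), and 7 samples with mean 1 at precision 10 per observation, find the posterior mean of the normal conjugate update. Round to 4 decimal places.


The posterior mean is a precision-weighted average of prior and data.
Post. prec. = 10 + 70 = 80
Post. mean = (10 + 70)/80 = 80/80 = 1.0

1.0


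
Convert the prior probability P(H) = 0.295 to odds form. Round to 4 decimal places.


P(not H) = 1 - 0.295 = 0.705
Odds = 0.295 / 0.705 = 0.4184

0.4184


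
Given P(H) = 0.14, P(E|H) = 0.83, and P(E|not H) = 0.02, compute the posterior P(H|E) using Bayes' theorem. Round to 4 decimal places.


By Bayes' theorem: P(H|E) = P(E|H)*P(H) / P(E)
P(E) = P(E|H)*P(H) + P(E|not H)*P(not H)
P(E) = 0.83*0.14 + 0.02*0.86 = 0.1334
P(H|E) = 0.83*0.14 / 0.1334 = 0.8711

0.8711


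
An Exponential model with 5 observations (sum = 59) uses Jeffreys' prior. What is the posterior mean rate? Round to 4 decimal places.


Posterior Gamma(5, 59)
E[lambda] = 5/59 = 0.0847

0.0847


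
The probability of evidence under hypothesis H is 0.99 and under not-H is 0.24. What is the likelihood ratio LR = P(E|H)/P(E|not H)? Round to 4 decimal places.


LR = 0.99 / 0.24
= 4.125

4.125


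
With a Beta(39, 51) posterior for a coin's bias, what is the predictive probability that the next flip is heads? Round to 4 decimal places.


The predictive probability equals the posterior mean.
P(next = heads) = alpha / (alpha + beta)
= 39 / 90 = 0.4333

0.4333


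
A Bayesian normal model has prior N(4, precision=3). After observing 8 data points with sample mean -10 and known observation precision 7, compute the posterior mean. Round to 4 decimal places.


Posterior mean = (prior_precision * prior_mean + n * data_precision * data_mean) / (prior_precision + n * data_precision)
Numerator = 3*4 + 8*7*-10 = -548
Denominator = 3 + 8*7 = 59
Posterior mean = -9.2881

-9.2881


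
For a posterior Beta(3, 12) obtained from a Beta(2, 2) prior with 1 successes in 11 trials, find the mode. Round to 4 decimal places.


Mode = (alpha - 1) / (alpha + beta - 2)
= 2 / 13
= 0.1538

0.1538


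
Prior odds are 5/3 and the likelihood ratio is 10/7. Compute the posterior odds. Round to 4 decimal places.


Posterior odds = prior odds * likelihood ratio
= (5/3) * (10/7)
= 50 / 21
= 2.381

2.381


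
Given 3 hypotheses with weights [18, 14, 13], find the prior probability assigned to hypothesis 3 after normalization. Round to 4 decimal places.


To normalize, divide each weight by the sum of all weights.
Sum = 45
Prior(H3) = 13/45 = 0.2889

0.2889


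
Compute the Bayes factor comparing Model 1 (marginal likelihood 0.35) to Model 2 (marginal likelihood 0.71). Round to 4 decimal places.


BF12 = marginal likelihood of M1 / marginal likelihood of M2
= 0.35/0.71
= 0.493

0.493


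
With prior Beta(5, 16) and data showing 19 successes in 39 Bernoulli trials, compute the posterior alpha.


Conjugate update: alpha_posterior = alpha_prior + k
= 5 + 19 = 24

24


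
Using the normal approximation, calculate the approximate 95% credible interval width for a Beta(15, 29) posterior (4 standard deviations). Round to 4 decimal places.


Var(Beta) = 15*29/(44^2 * 45) = 0.005
SD = 0.0707
Width ~ 4*SD = 0.2826

0.2826


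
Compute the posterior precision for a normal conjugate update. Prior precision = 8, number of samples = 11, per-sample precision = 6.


tau_post = tau_0 + n * tau
= 8 + 11 * 6 = 74

74


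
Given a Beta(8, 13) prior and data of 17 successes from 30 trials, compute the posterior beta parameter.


Number of failures = 30 - 17 = 13
Posterior beta = 13 + 13 = 26

26


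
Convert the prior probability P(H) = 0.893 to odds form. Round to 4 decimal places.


P(not H) = 1 - 0.893 = 0.107
Odds = 0.893 / 0.107 = 8.3458

8.3458


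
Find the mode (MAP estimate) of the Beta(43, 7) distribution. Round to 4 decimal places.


For Beta(a,b) with a,b > 1:
Mode = (a-1)/(a+b-2) = (43-1)/(50-2)
= 42/48 = 0.875

0.875


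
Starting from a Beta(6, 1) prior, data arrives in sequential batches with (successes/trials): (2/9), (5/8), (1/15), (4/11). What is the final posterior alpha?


In sequential Bayesian updating, we sum all successes.
Total successes = 12
Final alpha = 6 + 12 = 18

18


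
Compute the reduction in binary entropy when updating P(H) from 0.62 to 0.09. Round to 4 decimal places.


H_before = -p*log2(p) - (1-p)*log2(1-p) for p=0.62: 0.958
H_after for p=0.09: 0.4365
Reduction = 0.958 - 0.4365 = 0.5216

0.5216


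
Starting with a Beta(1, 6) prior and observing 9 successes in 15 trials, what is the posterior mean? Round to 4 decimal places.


Posterior parameters: alpha = 1 + 9 = 10
beta = 6 + 6 = 12
Posterior mean = alpha / (alpha + beta) = 10 / 22
= 0.4545

0.4545


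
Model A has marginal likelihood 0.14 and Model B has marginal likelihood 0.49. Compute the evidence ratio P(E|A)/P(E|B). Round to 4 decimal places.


Evidence ratio = P(E|A) / P(E|B)
= 0.14 / 0.49
= 0.2857

0.2857


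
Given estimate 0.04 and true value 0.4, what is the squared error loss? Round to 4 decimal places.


Squared error = (estimate - true)^2
Difference = -0.36
Loss = -0.36^2 = 0.1296

0.1296


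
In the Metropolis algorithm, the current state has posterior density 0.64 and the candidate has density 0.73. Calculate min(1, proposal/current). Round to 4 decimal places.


Ratio = 0.73/0.64 = 1.1406
Acceptance probability = min(1, 1.1406)
= 1.0

1.0


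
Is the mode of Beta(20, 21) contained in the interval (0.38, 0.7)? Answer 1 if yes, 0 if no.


Mode = (a-1)/(a+b-2) = 19/39 = 0.4872
Interval: (0.38, 0.7)
Contains mode? 1

1


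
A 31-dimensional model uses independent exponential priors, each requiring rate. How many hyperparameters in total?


Per parameter: 1 (rate).
Total = 31 * 1 = 31

31


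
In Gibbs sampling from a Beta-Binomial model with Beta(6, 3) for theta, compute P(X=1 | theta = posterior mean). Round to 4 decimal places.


Posterior mean = alpha/(alpha+beta) = 6/9 = 0.6667
P(X=1|theta=mean) = theta = 0.6667

0.6667


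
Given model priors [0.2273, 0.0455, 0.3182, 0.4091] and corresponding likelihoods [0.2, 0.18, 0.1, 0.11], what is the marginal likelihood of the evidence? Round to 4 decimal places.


P(E) = sum_i P(M_i) P(E|M_i)
= 0.0455 + 0.0082 + 0.0318 + 0.045
= 0.1305

0.1305


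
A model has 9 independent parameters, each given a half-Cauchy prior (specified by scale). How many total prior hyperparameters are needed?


Each half-Cauchy prior needs 1 hyperparameter (scale).
Total = 1 * 9 = 9

9


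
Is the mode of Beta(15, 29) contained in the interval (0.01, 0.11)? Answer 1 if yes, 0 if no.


Mode = (a-1)/(a+b-2) = 14/42 = 0.3333
Interval: (0.01, 0.11)
Contains mode? 0

0


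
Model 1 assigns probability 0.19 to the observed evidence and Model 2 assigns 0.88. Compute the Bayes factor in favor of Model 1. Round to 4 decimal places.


BF = P(data|M1) / P(data|M2)
= 0.19 / 0.88 = 0.2159

0.2159


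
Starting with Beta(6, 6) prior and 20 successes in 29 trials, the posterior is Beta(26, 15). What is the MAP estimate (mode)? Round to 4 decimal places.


The mode of Beta(a, b) when a > 1 and b > 1 is (a-1)/(a+b-2)
= (26 - 1) / (26 + 15 - 2)
= 25 / 39
= 0.641

0.641


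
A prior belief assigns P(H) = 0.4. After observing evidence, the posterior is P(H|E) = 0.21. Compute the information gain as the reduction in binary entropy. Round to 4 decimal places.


H(prior) = -0.4*log2(0.4) - 0.6*log2(0.6)
= 0.971
H(post) = -0.21*log2(0.21) - 0.79*log2(0.79)
= 0.7415
IG = 0.971 - 0.7415 = 0.2295

0.2295


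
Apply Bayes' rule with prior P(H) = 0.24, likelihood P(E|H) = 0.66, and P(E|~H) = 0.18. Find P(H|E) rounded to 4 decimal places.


Step 1: Compute marginal P(E) = P(E|H)P(H) + P(E|~H)P(~H)
= 0.66*0.24 + 0.18*0.76 = 0.2952
Step 2: P(H|E) = P(E|H)P(H)/P(E) = 0.1584/0.2952
= 0.5366

0.5366


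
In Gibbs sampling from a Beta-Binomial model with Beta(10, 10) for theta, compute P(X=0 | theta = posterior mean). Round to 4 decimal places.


Posterior mean = alpha/(alpha+beta) = 10/20 = 0.5
P(X=0|theta=mean) = 1 - theta = 0.5

0.5


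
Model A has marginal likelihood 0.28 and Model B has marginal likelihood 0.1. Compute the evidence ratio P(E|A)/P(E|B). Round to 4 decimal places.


Evidence ratio = P(E|A) / P(E|B)
= 0.28 / 0.1
= 2.8

2.8


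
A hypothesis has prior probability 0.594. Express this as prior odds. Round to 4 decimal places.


Odds = P(H) / P(not H) = 0.594 / 0.406
= 1.4631

1.4631


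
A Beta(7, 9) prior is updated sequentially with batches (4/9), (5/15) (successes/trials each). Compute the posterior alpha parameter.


Sequential conjugate updating is equivalent to a single batch update.
Total successes across all batches = 9
alpha_posterior = alpha_prior + total_successes = 7 + 9
= 16

16


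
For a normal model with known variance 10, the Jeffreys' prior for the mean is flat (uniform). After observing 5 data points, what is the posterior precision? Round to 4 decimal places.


Jeffreys' prior for normal mean (known variance) is flat.
Prior precision = 0.
Posterior precision = prior_prec + n/sigma^2 = 0 + 5/10
= 0.5

0.5


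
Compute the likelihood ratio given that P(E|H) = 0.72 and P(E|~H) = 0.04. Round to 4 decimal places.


LR = P(E|H) / P(E|~H)
= 0.72 / 0.04 = 18.0

18.0


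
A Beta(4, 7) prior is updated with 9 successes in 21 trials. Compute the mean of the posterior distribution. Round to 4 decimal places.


After update: Beta(13, 19)
Mean = 13 / (13 + 19) = 13 / 32
= 0.4062

0.4062


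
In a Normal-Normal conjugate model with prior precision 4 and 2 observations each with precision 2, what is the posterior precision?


Posterior precision = prior precision + n * observation precision
= 4 + 2 * 2
= 4 + 4 = 8

8


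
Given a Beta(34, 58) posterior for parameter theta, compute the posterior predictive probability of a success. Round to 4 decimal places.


For a Beta-Bernoulli model, the predictive probability is the mean:
P(success) = 34/(34+58) = 34/92 = 0.3696

0.3696


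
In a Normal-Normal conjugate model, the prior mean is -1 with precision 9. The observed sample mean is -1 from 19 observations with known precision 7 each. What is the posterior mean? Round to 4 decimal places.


Posterior precision = tau0 + n*tau = 9 + 19*7 = 142
Posterior mean = (tau0*mu0 + n*tau*xbar) / posterior_precision
= (9*-1 + 19*7*-1) / 142
= -142 / 142 = -1.0

-1.0


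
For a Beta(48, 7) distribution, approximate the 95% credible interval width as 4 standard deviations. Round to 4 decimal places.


Variance of Beta(a,b) = ab / ((a+b)^2 * (a+b+1))
= 48*7 / ((55)^2 * 56)
= 0.002
SD = sqrt(0.002) = 0.0445
Width = 4 * SD = 0.1781

0.1781


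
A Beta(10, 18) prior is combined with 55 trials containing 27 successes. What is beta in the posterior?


In conjugate updating:
beta_posterior = beta_prior + (n - k)
= 18 + (55 - 27)
= 18 + 28 = 46

46


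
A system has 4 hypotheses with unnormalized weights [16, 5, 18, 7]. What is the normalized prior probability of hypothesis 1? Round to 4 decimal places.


The normalized prior is the weight divided by the total.
Total weight = 46
P(H1) = 16 / 46 = 0.3478

0.3478


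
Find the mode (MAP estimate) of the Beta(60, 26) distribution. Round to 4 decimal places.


For Beta(a,b) with a,b > 1:
Mode = (a-1)/(a+b-2) = (60-1)/(86-2)
= 59/84 = 0.7024

0.7024


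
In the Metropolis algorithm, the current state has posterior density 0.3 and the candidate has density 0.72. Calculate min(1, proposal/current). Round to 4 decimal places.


Ratio = 0.72/0.3 = 2.4
Acceptance probability = min(1, 2.4)
= 1.0

1.0


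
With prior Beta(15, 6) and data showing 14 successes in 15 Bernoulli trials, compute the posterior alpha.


Conjugate update: alpha_posterior = alpha_prior + k
= 15 + 14 = 29

29


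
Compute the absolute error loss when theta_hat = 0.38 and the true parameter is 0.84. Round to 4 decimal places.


L = |theta_hat - theta_true|
= |0.38 - 0.84| = 0.46

0.46


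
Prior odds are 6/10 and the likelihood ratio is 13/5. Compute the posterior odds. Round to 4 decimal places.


Posterior odds = prior odds * likelihood ratio
= (6/10) * (13/5)
= 78 / 50
= 1.56

1.56


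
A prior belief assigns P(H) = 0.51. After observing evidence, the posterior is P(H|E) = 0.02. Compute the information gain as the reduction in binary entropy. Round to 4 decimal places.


H(prior) = -0.51*log2(0.51) - 0.49*log2(0.49)
= 0.9997
H(post) = -0.02*log2(0.02) - 0.98*log2(0.98)
= 0.1414
IG = 0.9997 - 0.1414 = 0.8583

0.8583


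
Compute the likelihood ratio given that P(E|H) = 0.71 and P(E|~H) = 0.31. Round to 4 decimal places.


LR = P(E|H) / P(E|~H)
= 0.71 / 0.31 = 2.2903

2.2903


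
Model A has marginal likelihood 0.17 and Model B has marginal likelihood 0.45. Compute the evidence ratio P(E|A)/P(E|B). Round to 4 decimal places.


Evidence ratio = P(E|A) / P(E|B)
= 0.17 / 0.45
= 0.3778

0.3778


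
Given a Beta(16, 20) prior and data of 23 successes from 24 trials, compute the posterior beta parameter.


Number of failures = 24 - 23 = 1
Posterior beta = 20 + 1 = 21

21


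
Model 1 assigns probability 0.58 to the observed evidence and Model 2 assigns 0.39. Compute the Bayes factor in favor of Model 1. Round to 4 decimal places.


BF = P(data|M1) / P(data|M2)
= 0.58 / 0.39 = 1.4872

1.4872


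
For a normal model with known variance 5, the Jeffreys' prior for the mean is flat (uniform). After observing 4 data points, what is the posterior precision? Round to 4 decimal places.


Jeffreys' prior for normal mean (known variance) is flat.
Prior precision = 0.
Posterior precision = prior_prec + n/sigma^2 = 0 + 4/5
= 0.8

0.8


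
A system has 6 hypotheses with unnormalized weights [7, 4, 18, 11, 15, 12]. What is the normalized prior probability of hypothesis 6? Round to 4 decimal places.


The normalized prior is the weight divided by the total.
Total weight = 67
P(H6) = 12 / 67 = 0.1791

0.1791


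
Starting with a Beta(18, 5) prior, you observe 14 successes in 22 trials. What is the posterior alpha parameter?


For a Beta-Binomial conjugate model:
Posterior alpha = prior alpha + number of successes
= 18 + 14 = 32

32


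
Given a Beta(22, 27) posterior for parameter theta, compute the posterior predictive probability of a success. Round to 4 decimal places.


For a Beta-Bernoulli model, the predictive probability is the mean:
P(success) = 22/(22+27) = 22/49 = 0.449

0.449


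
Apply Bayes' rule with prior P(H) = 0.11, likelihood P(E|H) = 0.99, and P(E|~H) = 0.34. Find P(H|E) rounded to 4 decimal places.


Step 1: Compute marginal P(E) = P(E|H)P(H) + P(E|~H)P(~H)
= 0.99*0.11 + 0.34*0.89 = 0.4115
Step 2: P(H|E) = P(E|H)P(H)/P(E) = 0.1089/0.4115
= 0.2646

0.2646


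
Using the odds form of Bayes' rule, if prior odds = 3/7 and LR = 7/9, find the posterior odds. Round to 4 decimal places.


Bayes' rule in odds form: posterior odds = prior odds * LR
= (3 * 7) / (7 * 9)
= 21/63 = 0.3333

0.3333


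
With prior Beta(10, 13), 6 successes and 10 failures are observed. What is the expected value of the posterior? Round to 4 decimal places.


Posterior = Beta(16, 23)
E[theta] = alpha/(alpha+beta)
= 16/39 = 0.4103

0.4103


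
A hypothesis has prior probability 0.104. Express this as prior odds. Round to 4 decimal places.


Odds = P(H) / P(not H) = 0.104 / 0.896
= 0.1161

0.1161


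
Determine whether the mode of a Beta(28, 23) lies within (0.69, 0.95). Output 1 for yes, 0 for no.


First find the mode: (a-1)/(a+b-2) = 0.551
Is 0.551 in (0.69, 0.95)? 0

0


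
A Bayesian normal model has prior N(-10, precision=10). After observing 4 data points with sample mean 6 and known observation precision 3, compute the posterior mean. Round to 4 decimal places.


Posterior mean = (prior_precision * prior_mean + n * data_precision * data_mean) / (prior_precision + n * data_precision)
Numerator = 10*-10 + 4*3*6 = -28
Denominator = 10 + 4*3 = 22
Posterior mean = -1.2727

-1.2727


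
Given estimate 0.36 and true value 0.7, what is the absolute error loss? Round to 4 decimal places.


Absolute error = |estimate - true|
= |-0.34| = 0.34

0.34


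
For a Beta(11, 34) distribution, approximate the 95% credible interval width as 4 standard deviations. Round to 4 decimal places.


Variance of Beta(a,b) = ab / ((a+b)^2 * (a+b+1))
= 11*34 / ((45)^2 * 46)
= 0.004
SD = sqrt(0.004) = 0.0634
Width = 4 * SD = 0.2535

0.2535


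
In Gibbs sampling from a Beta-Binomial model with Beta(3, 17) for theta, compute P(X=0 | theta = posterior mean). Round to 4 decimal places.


Posterior mean = alpha/(alpha+beta) = 3/20 = 0.15
P(X=0|theta=mean) = 1 - theta = 0.85

0.85


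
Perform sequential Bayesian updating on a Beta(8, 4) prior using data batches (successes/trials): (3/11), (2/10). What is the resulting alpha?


Accumulate successes: 5
Posterior alpha = prior alpha + sum of successes
= 8 + 5 = 13

13


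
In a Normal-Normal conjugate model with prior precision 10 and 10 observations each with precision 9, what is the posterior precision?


Posterior precision = prior precision + n * observation precision
= 10 + 10 * 9
= 10 + 90 = 100

100


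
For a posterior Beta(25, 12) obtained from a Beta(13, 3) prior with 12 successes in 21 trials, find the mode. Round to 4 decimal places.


Mode = (alpha - 1) / (alpha + beta - 2)
= 24 / 35
= 0.6857

0.6857


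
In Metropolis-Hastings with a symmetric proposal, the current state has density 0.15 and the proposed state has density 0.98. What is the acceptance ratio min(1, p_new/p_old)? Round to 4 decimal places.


Ratio = p_new / p_old = 0.98 / 0.15 = 6.5333
Acceptance = min(1, 6.5333) = 1.0

1.0


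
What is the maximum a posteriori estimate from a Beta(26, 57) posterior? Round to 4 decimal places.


The MAP estimate equals the mode of the distribution.
Mode of Beta(a,b) = (a-1)/(a+b-2)
= 25/81
= 0.3086

0.3086


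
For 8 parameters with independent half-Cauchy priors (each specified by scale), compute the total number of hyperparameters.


A half-Cauchy prior has 1 hyperparameter per parameter.
Total = 8 * 1 = 8

8


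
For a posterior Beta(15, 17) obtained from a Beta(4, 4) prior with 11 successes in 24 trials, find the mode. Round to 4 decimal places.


Mode = (alpha - 1) / (alpha + beta - 2)
= 14 / 30
= 0.4667

0.4667


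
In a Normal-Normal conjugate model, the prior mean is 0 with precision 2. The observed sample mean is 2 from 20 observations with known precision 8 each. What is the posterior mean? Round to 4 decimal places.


Posterior precision = tau0 + n*tau = 2 + 20*8 = 162
Posterior mean = (tau0*mu0 + n*tau*xbar) / posterior_precision
= (2*0 + 20*8*2) / 162
= 320 / 162 = 1.9753

1.9753


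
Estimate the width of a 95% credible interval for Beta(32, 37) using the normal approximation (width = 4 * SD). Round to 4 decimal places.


For Beta(a,b): Var = ab/((a+b)^2(a+b+1))
Var = 0.0036, SD = 0.0596
Approximate 95% CI width = 4 * 0.0596 = 0.2384

0.2384


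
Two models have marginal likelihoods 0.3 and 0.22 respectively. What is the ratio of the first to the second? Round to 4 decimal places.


Evidence ratio = 0.3 / 0.22
= 1.3636

1.3636


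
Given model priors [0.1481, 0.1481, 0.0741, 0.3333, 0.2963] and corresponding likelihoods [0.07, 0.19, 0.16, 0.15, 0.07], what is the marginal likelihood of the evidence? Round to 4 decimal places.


P(E) = sum_i P(M_i) P(E|M_i)
= 0.0104 + 0.0281 + 0.0119 + 0.05 + 0.0207
= 0.1211

0.1211


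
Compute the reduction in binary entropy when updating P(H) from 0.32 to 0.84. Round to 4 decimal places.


H_before = -p*log2(p) - (1-p)*log2(1-p) for p=0.32: 0.9044
H_after for p=0.84: 0.6343
Reduction = 0.9044 - 0.6343 = 0.2701

0.2701


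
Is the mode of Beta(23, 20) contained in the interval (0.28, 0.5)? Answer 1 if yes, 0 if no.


Mode = (a-1)/(a+b-2) = 22/41 = 0.5366
Interval: (0.28, 0.5)
Contains mode? 0

0


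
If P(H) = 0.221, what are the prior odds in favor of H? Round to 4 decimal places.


Prior odds = P(H) / (1 - P(H))
= 0.221 / 0.779
= 0.2837

0.2837


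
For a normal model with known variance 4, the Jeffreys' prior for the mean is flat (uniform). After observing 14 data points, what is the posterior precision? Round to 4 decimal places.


Jeffreys' prior for normal mean (known variance) is flat.
Prior precision = 0.
Posterior precision = prior_prec + n/sigma^2 = 0 + 14/4
= 3.5

3.5


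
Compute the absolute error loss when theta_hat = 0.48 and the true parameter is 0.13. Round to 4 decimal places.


L = |theta_hat - theta_true|
= |0.48 - 0.13| = 0.35

0.35


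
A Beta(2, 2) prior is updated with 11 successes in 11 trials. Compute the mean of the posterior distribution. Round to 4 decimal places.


After update: Beta(13, 2)
Mean = 13 / (13 + 2) = 13 / 15
= 0.8667

0.8667


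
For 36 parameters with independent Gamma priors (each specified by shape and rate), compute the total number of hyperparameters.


A Gamma prior has 2 hyperparameters per parameter.
Total = 36 * 2 = 72

72


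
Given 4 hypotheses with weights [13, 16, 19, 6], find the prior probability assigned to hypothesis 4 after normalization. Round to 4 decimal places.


To normalize, divide each weight by the sum of all weights.
Sum = 54
Prior(H4) = 6/54 = 0.1111

0.1111


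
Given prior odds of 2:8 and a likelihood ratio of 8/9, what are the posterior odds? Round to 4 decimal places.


Posterior odds = prior odds * LR
Prior odds = 2/8 = 0.25
LR = 8/9 = 0.8889
Posterior odds = 0.25 * 0.8889 = 0.2222

0.2222


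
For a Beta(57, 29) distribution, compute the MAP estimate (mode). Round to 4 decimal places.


MAP = mode = (a-1)/(a+b-2)
= (57-1)/(57+29-2)
= 56/84 = 0.6667

0.6667


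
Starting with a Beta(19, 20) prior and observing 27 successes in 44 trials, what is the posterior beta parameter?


Posterior beta = prior beta + failures
Failures = 44 - 27 = 17
beta_post = 20 + 17 = 37

37


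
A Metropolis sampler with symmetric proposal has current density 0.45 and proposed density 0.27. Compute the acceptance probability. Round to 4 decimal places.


For symmetric proposals, acceptance = min(1, pi(x*)/pi(x))
= min(1, 0.27/0.45)
= min(1, 0.6) = 0.6

0.6


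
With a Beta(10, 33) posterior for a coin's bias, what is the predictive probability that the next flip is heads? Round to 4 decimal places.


The predictive probability equals the posterior mean.
P(next = heads) = alpha / (alpha + beta)
= 10 / 43 = 0.2326

0.2326


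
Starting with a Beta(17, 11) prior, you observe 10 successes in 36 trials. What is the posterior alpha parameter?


For a Beta-Binomial conjugate model:
Posterior alpha = prior alpha + number of successes
= 17 + 10 = 27

27


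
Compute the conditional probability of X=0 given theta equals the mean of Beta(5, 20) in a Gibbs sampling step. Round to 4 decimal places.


Mean of Beta(5, 20) = 0.2
P(X=0 | theta=0.2) = 0.8

0.8


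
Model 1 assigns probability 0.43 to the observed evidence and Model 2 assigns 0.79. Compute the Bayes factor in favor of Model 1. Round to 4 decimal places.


BF = P(data|M1) / P(data|M2)
= 0.43 / 0.79 = 0.5443

0.5443


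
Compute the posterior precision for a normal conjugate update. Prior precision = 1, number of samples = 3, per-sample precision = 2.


tau_post = tau_0 + n * tau
= 1 + 3 * 2 = 7

7


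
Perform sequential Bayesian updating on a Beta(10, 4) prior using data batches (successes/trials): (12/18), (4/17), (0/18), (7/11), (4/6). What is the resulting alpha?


Accumulate successes: 27
Posterior alpha = prior alpha + sum of successes
= 10 + 27 = 37

37


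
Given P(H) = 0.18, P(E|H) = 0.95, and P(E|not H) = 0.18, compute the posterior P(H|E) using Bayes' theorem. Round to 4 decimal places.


By Bayes' theorem: P(H|E) = P(E|H)*P(H) / P(E)
P(E) = P(E|H)*P(H) + P(E|not H)*P(not H)
P(E) = 0.95*0.18 + 0.18*0.82 = 0.3186
P(H|E) = 0.95*0.18 / 0.3186 = 0.5367

0.5367


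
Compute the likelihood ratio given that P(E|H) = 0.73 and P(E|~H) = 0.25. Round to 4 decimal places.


LR = P(E|H) / P(E|~H)
= 0.73 / 0.25 = 2.92

2.92


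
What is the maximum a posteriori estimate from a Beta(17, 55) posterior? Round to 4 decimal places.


The MAP estimate equals the mode of the distribution.
Mode of Beta(a,b) = (a-1)/(a+b-2)
= 16/70
= 0.2286

0.2286


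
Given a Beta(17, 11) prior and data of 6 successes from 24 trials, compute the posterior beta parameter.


Number of failures = 24 - 6 = 18
Posterior beta = 11 + 18 = 29

29


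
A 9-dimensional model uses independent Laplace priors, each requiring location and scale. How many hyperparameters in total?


Per parameter: 2 (location and scale).
Total = 9 * 2 = 18

18


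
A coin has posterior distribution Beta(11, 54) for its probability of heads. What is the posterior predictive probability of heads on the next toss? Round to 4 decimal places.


Posterior predictive = E[theta] = alpha/(alpha+beta)
= 11/65
= 0.1692

0.1692


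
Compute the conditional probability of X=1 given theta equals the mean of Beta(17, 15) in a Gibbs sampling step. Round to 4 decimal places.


Mean of Beta(17, 15) = 0.5312
P(X=1 | theta=0.5312) = 0.5312

0.5312


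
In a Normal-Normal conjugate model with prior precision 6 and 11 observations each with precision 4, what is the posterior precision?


Posterior precision = prior precision + n * observation precision
= 6 + 11 * 4
= 6 + 44 = 50

50


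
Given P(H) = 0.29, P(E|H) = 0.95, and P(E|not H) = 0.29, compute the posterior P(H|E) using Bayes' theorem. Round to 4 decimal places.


By Bayes' theorem: P(H|E) = P(E|H)*P(H) / P(E)
P(E) = P(E|H)*P(H) + P(E|not H)*P(not H)
P(E) = 0.95*0.29 + 0.29*0.71 = 0.4814
P(H|E) = 0.95*0.29 / 0.4814 = 0.5723

0.5723


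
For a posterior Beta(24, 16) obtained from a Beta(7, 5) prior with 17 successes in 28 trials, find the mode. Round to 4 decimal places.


Mode = (alpha - 1) / (alpha + beta - 2)
= 23 / 38
= 0.6053

0.6053


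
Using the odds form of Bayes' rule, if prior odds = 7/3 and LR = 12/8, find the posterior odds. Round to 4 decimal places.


Bayes' rule in odds form: posterior odds = prior odds * LR
= (7 * 12) / (3 * 8)
= 84/24 = 3.5

3.5


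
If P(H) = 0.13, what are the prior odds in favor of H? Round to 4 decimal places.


Prior odds = P(H) / (1 - P(H))
= 0.13 / 0.87
= 0.1494

0.1494


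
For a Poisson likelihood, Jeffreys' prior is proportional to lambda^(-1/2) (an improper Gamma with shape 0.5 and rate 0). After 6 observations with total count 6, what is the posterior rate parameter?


Jeffreys' prior for Poisson is proportional to lambda^(-1/2).
Posterior is Gamma(0.5 + S, 0 + n) = Gamma(0.5 + 6, 6).
Posterior rate = 0 + n = 6

6.0


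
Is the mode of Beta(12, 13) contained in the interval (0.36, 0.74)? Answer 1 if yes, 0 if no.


Mode = (a-1)/(a+b-2) = 11/23 = 0.4783
Interval: (0.36, 0.74)
Contains mode? 1

1


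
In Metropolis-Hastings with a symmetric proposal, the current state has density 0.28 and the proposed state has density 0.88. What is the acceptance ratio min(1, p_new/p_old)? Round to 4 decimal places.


Ratio = p_new / p_old = 0.88 / 0.28 = 3.1429
Acceptance = min(1, 3.1429) = 1.0

1.0


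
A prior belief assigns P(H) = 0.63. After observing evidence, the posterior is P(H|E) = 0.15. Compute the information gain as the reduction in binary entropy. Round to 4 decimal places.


H(prior) = -0.63*log2(0.63) - 0.37*log2(0.37)
= 0.9507
H(post) = -0.15*log2(0.15) - 0.85*log2(0.85)
= 0.6098
IG = 0.9507 - 0.6098 = 0.3408

0.3408


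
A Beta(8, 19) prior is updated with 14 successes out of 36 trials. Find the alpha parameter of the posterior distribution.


In the Beta-Binomial conjugate update:
alpha_post = alpha_prior + successes
= 8 + 14
= 22

22


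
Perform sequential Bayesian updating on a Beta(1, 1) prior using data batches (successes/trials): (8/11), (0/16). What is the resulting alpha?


Accumulate successes: 8
Posterior alpha = prior alpha + sum of successes
= 1 + 8 = 9

9


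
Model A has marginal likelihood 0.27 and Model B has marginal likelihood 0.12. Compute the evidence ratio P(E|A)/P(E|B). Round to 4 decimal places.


Evidence ratio = P(E|A) / P(E|B)
= 0.27 / 0.12
= 2.25

2.25


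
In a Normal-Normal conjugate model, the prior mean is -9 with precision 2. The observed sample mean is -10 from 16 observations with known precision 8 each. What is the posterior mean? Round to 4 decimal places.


Posterior precision = tau0 + n*tau = 2 + 16*8 = 130
Posterior mean = (tau0*mu0 + n*tau*xbar) / posterior_precision
= (2*-9 + 16*8*-10) / 130
= -1298 / 130 = -9.9846

-9.9846


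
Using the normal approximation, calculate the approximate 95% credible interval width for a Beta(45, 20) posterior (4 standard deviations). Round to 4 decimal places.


Var(Beta) = 45*20/(65^2 * 66) = 0.0032
SD = 0.0568
Width ~ 4*SD = 0.2272

0.2272


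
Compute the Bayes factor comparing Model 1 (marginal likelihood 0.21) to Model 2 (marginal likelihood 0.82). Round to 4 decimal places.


BF12 = marginal likelihood of M1 / marginal likelihood of M2
= 0.21/0.82
= 0.2561

0.2561


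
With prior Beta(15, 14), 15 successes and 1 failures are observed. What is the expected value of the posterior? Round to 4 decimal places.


Posterior = Beta(30, 15)
E[theta] = alpha/(alpha+beta)
= 30/45 = 0.6667

0.6667


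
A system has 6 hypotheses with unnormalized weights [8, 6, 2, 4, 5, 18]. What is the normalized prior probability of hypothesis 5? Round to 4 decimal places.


The normalized prior is the weight divided by the total.
Total weight = 43
P(H5) = 5 / 43 = 0.1163

0.1163


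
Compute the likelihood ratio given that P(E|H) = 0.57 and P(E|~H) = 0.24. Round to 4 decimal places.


LR = P(E|H) / P(E|~H)
= 0.57 / 0.24 = 2.375

2.375


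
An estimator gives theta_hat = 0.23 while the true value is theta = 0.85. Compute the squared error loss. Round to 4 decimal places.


The squared error loss is (theta_hat - theta)^2
= (0.23 - 0.85)^2
= (-0.62)^2 = 0.3844

0.3844


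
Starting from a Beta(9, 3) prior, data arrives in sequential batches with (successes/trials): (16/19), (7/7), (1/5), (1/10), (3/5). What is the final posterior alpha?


In sequential Bayesian updating, we sum all successes.
Total successes = 28
Final alpha = 9 + 28 = 37

37


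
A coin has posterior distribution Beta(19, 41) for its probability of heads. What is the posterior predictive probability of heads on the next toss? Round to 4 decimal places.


Posterior predictive = E[theta] = alpha/(alpha+beta)
= 19/60
= 0.3167

0.3167


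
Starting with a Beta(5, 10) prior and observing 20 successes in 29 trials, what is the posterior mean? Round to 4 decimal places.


Posterior parameters: alpha = 5 + 20 = 25
beta = 10 + 9 = 19
Posterior mean = alpha / (alpha + beta) = 25 / 44
= 0.5682

0.5682


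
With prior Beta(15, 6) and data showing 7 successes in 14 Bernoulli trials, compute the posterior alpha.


Conjugate update: alpha_posterior = alpha_prior + k
= 15 + 7 = 22

22


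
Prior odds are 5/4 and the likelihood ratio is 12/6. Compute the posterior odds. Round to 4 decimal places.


Posterior odds = prior odds * likelihood ratio
= (5/4) * (12/6)
= 60 / 24
= 2.5

2.5


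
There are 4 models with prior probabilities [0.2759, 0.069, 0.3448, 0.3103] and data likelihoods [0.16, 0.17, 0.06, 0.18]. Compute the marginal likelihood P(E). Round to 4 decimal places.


P(E) = sum over models of P(M_i) * P(E|M_i)
= 0.2759*0.16 + 0.069*0.17 + 0.3448*0.06 + 0.3103*0.18
= 0.1324

0.1324


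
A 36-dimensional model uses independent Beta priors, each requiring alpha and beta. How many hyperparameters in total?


Per parameter: 2 (alpha and beta).
Total = 36 * 2 = 72

72


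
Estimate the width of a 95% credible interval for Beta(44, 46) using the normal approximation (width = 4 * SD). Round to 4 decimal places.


For Beta(a,b): Var = ab/((a+b)^2(a+b+1))
Var = 0.0027, SD = 0.0524
Approximate 95% CI width = 4 * 0.0524 = 0.2096

0.2096


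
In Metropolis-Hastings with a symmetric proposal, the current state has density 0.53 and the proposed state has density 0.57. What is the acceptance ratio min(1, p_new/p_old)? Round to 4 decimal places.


Ratio = p_new / p_old = 0.57 / 0.53 = 1.0755
Acceptance = min(1, 1.0755) = 1.0

1.0


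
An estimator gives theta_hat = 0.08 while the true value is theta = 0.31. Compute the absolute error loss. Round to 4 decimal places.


The absolute error loss is |theta_hat - theta|
= |0.08 - 0.31|
= 0.23

0.23


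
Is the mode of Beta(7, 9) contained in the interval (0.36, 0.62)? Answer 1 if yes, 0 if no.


Mode = (a-1)/(a+b-2) = 6/14 = 0.4286
Interval: (0.36, 0.62)
Contains mode? 1

1


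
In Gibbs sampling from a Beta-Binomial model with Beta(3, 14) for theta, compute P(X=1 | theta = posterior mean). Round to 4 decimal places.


Posterior mean = alpha/(alpha+beta) = 3/17 = 0.1765
P(X=1|theta=mean) = theta = 0.1765

0.1765


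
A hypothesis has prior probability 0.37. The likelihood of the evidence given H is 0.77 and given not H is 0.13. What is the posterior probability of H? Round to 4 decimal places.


Using Bayes' theorem:
P(E) = 0.37 * 0.77 + 0.63 * 0.13
P(E) = 0.3668
P(H|E) = (0.37 * 0.77) / 0.3668 = 0.7767

0.7767


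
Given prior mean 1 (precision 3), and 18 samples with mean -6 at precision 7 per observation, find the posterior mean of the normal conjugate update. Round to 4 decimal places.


The posterior mean is a precision-weighted average of prior and data.
Post. prec. = 3 + 126 = 129
Post. mean = (3 + -756)/129 = -753/129 = -5.8372

-5.8372


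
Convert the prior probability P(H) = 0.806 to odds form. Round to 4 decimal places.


P(not H) = 1 - 0.806 = 0.194
Odds = 0.806 / 0.194 = 4.1546

4.1546


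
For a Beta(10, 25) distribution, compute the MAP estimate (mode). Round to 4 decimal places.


MAP = mode = (a-1)/(a+b-2)
= (10-1)/(10+25-2)
= 9/33 = 0.2727

0.2727


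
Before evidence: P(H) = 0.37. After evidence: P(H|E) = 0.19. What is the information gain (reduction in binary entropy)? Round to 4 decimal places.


Prior entropy = 0.9507
Posterior entropy = 0.7015
Information gain = 0.9507 - 0.7015 = 0.2492

0.2492


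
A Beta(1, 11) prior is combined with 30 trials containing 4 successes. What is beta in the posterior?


In conjugate updating:
beta_posterior = beta_prior + (n - k)
= 11 + (30 - 4)
= 11 + 26 = 37

37


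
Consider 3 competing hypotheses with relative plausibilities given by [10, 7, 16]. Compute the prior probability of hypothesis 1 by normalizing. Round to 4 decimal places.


Sum of weights = 10 + 7 + 16 = 33
Normalized prior for H1 = 10 / 33
= 0.303

0.303


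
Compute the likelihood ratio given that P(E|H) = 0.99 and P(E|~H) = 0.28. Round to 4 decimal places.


LR = P(E|H) / P(E|~H)
= 0.99 / 0.28 = 3.5357

3.5357


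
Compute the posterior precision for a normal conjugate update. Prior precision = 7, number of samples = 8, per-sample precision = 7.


tau_post = tau_0 + n * tau
= 7 + 8 * 7 = 63

63


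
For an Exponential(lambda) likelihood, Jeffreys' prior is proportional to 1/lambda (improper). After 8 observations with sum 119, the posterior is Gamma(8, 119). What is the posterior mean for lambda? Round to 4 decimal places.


Posterior = Gamma(n, sum_x) = Gamma(8, 119)
Posterior mean = shape/rate = 8/119
= 0.0672

0.0672


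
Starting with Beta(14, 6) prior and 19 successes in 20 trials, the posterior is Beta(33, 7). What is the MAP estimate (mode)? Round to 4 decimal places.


The mode of Beta(a, b) when a > 1 and b > 1 is (a-1)/(a+b-2)
= (33 - 1) / (33 + 7 - 2)
= 32 / 38
= 0.8421

0.8421


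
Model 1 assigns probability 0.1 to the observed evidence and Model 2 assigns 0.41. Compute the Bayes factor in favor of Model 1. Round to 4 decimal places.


BF = P(data|M1) / P(data|M2)
= 0.1 / 0.41 = 0.2439

0.2439


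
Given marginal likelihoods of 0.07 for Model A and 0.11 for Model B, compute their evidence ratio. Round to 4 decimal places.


Ratio = ML(A) / ML(B) = 0.07/0.11
= 0.6364

0.6364


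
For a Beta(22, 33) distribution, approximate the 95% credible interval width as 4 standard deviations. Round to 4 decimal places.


Variance of Beta(a,b) = ab / ((a+b)^2 * (a+b+1))
= 22*33 / ((55)^2 * 56)
= 0.0043
SD = sqrt(0.0043) = 0.0655
Width = 4 * SD = 0.2619

0.2619


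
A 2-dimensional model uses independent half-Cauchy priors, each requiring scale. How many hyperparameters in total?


Per parameter: 1 (scale).
Total = 2 * 1 = 2

2


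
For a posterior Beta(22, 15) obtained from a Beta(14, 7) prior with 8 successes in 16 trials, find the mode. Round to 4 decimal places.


Mode = (alpha - 1) / (alpha + beta - 2)
= 21 / 35
= 0.6

0.6


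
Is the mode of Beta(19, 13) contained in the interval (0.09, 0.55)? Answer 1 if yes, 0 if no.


Mode = (a-1)/(a+b-2) = 18/30 = 0.6
Interval: (0.09, 0.55)
Contains mode? 0

0


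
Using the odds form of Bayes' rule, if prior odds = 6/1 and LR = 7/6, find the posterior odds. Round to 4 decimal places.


Bayes' rule in odds form: posterior odds = prior odds * LR
= (6 * 7) / (1 * 6)
= 42/6 = 7.0

7.0
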